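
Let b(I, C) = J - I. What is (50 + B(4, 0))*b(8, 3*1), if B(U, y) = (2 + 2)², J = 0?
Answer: -528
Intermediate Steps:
b(I, C) = -I (b(I, C) = 0 - I = -I)
B(U, y) = 16 (B(U, y) = 4² = 16)
(50 + B(4, 0))*b(8, 3*1) = (50 + 16)*(-1*8) = 66*(-8) = -528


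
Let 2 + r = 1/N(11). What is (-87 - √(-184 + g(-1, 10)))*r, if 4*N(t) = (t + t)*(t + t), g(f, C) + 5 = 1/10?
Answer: 20967/121 + 241*I*√18890/1210 ≈ 173.28 + 27.375*I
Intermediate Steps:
g(f, C) = -49/10 (g(f, C) = -5 + 1/10 = -5 + ⅒ = -49/10)
N(t) = t² (N(t) = ((t + t)*(t + t))/4 = ((2*t)*(2*t))/4 = (4*t²)/4 = t²)
r = -241/121 (r = -2 + 1/(11²) = -2 + 1/121 = -241/121 ≈ -1.9917)
(-87 - √(-184 + g(-1, 10)))*r = (-87 - √(-184 - 49/10))*(-241/121) = (-87 - √(-1889/10))*(-241/121) = (-87 - I*√18890/10)*(-241/121) = 20967/121 + 241*I*√18890/1210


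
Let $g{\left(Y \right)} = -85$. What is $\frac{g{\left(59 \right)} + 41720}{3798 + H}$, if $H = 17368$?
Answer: $\frac{41635}{21166} \approx 1.9671$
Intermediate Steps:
$\frac{g{\left(59 \right)} + 41720}{3798 + H} = \frac{-85 + 41720}{3798 + 17368} = \frac{41635}{21166}$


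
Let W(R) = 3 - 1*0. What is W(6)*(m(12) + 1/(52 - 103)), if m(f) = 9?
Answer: 458/17 ≈ 26.941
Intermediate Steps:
W(R) = 3 (W(R) = 3 + 0 = 3)
W(6)*(m(12) + 1/(52 - 103)) = 3*(9 + 1/(52 - 103)) = 3*(9 + 1/(-51)) = 3*(9 - 1/51) = 3*(458/51) = 458/17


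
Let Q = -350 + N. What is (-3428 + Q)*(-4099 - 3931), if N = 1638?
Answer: 17184200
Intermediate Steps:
Q = 1288 (Q = -350 + 1638 = 1288)
(-3428 + Q)*(-4099 - 3931) = (-3428 + 1288)*(-4099 - 3931) = -2140*(-8030) = 17184200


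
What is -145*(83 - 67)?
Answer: -2320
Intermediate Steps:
-145*(83 - 67) = -145*16 = -2320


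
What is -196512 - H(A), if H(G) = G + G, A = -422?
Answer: -195668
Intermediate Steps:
H(G) = 2*G
-196512 - H(A) = -196512 - 2*(-422) = -196512 - 1*(-844) = -196512 + 844 = -195668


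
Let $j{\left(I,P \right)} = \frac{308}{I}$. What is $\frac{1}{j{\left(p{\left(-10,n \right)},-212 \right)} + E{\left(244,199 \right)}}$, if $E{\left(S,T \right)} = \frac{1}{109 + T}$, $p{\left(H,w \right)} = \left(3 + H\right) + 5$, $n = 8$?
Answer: $- \frac{308}{47431} \approx -0.0064936$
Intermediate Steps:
$p{\left(H,w \right)} = 8 + H$
$\frac{1}{j{\left(p{\left(-10,n \right)},-212 \right)} + E{\left(244,199 \right)}} = \frac{1}{\frac{308}{8 - 10} + \frac{1}{109 + 199}} = \frac{1}{\frac{308}{-2} + \frac{1}{308}} = \frac{1}{308 \left(- \frac{1}{2}\right) + \frac{1}{308}} = \frac{1}{-154 + \frac{1}{308}} = \frac{1}{- \frac{47431}{308}} = - \frac{308}{47431}$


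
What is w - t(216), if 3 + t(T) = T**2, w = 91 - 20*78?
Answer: -48122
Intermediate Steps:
w = -1469 (w = 91 - 1560 = -1469)
t(T) = -3 + T**2
w - t(216) = -1469 - (-3 + 216**2) = -1469 - (-3 + 46656) = -1469 - 1*46653 = -1469 - 46653 = -48122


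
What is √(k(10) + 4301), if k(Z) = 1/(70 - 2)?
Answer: √4971973/34 ≈ 65.582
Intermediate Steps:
k(Z) = 1/68
√(k(10) + 4301) = √(1/68 + 4301) = √(292469/68) = √4971973/34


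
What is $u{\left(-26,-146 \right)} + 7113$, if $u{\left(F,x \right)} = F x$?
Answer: $10909$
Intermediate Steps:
$u{\left(-26,-146 \right)} + 7113 = \left(-26\right) \left(-146\right) + 7113 = 3796 + 7113 = 10909$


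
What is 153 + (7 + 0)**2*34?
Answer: 1819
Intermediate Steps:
153 + (7 + 0)**2*34 = 153 + 7**2*34 = 153 + 49*34 = 153 + 1666 = 1819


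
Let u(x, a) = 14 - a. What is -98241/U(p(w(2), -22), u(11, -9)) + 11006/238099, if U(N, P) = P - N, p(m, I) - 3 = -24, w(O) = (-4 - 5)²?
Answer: -2126418145/952396 ≈ -2232.7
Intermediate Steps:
w(O) = 81 (w(O) = (-9)² = 81)
p(m, I) = -21 (p(m, I) = 3 - 24 = -21)
-98241/U(p(w(2), -22), u(11, -9)) + 11006/238099 = -98241/((14 - 1*(-9)) - 1*(-21)) + 11006/238099 = -98241/((14 + 9) + 21) + 11006*(1/238099) = -98241/(23 + 21) + 11006/238099 = -98241/44 + 11006/238099 = -98241*1/44 + 11006/238099 = -8931/4 + 11006/238099 = -2126418145/952396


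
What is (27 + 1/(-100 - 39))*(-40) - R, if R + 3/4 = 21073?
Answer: -12316491/556 ≈ -22152.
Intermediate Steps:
R = 84289/4 (R = -¾ + 21073 = 84289/4 ≈ 21072.)
(27 + 1/(-100 - 39))*(-40) - R = (27 + 1/(-100 - 39))*(-40) - 1*84289/4 = (27 + 1/(-139))*(-40) - 84289/4 = (27 - 1/139)*(-40) - 84289/4 = (3752/139)*(-40) - 84289/4 = -150080/139 - 84289/4 = -12316491/556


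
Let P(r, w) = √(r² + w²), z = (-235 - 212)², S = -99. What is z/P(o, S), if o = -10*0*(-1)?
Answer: 22201/11 ≈ 2018.3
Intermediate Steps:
o = 0 (o = 0*(-1) = 0)
z = 199809 (z = (-447)² = 199809)
z/P(o, S) = 199809/(√(0² + (-99)²)) = 199809/(√(0 + 9801)) = 199809/(√9801) = 199809/99 = 199809*(1/99) = 22201/11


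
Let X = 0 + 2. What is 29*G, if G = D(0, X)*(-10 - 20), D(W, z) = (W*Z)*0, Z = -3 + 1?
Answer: 0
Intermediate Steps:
X = 2
Z = -2
D(W, z) = 0 (D(W, z) = (W*(-2))*0 = -2*W*0 = 0)
G = 0 (G = 0*(-10 - 20) = 0*(-30) = 0)
29*G = 29*0 = 0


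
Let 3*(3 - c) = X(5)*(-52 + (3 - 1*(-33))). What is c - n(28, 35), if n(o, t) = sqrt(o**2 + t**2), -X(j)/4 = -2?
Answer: 137/3 - 7*sqrt(41) ≈ 0.84480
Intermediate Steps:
X(j) = 8 (X(j) = -4*(-2) = 8)
c = 137/3 (c = 3 - 8*(-52 + (3 - 1*(-33)))/3 = 3 - 8*(-52 + (3 + 33))/3 = 3 - 8*(-52 + 36)/3 = 3 - 8*(-16)/3 = 3 - 1/3*(-128) = 3 + 128/3 = 137/3 ≈ 45.667)
c - n(28, 35) = 137/3 - sqrt(28**2 + 35**2) = 137/3 - sqrt(784 + 1225) = 137/3 - sqrt(2009) = 137/3 - 7*sqrt(41)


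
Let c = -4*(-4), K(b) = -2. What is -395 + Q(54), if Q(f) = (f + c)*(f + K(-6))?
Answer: 3245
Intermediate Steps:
c = 16
Q(f) = (-2 + f)*(16 + f) (Q(f) = (f + 16)*(f - 2) = (16 + f)*(-2 + f) = (-2 + f)*(16 + f))
-395 + Q(54) = -395 + (-32 + 54**2 + 14*54) = -395 + (-32 + 2916 + 756) = -395 + 3640 = 3245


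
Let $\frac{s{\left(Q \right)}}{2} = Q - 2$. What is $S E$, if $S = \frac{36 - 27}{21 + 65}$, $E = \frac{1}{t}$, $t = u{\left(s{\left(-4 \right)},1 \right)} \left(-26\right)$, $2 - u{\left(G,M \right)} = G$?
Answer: $- \frac{9}{31304} \approx -0.0002875$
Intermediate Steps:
$s{\left(Q \right)} = -4 + 2 Q$ ($s{\left(Q \right)} = 2 \left(Q - 2\right) = 2 \left(-2 + Q\right) = -4 + 2 Q$)
$u{\left(G,M \right)} = 2 - G$
$t = -364$ ($t = \left(2 - \left(-4 + 2 \left(-4\right)\right)\right) \left(-26\right) = \left(2 - \left(-4 - 8\right)\right) \left(-26\right) = \left(2 - -12\right) \left(-26\right) = \left(2 + 12\right) \left(-26\right) = 14 \left(-26\right) = -364$)
$E = - \frac{1}{364}$ ($E = \frac{1}{-364} = - \frac{1}{364} \approx -0.0027473$)
$S = \frac{9}{86} \approx 0.10465$
$S E = \frac{9}{86} \left(- \frac{1}{364}\right) = - \frac{9}{31304}$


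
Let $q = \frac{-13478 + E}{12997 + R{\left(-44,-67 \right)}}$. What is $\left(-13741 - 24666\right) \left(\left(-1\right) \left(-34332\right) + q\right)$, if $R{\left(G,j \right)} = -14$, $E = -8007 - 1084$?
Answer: $- \frac{17118375789309}{12983} \approx -1.3185 \cdot 10^{9}$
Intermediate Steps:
$E = -9091$ ($E = -8007 - 1084 = -9091$)
$q = - \frac{22569}{12983}$ ($q = \frac{-13478 - 9091}{12997 - 14} = - \frac{22569}{12983} \approx -1.7383$)
$\left(-13741 - 24666\right) \left(\left(-1\right) \left(-34332\right) + q\right) = \left(-13741 - 24666\right) \left(\left(-1\right) \left(-34332\right) - \frac{22569}{12983}\right) = - 38407 \left(34332 - \frac{22569}{12983}\right) = \left(-38407\right) \frac{445709787}{12983} = - \frac{17118375789309}{12983}$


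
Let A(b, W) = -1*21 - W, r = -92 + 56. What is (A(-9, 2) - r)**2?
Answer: 169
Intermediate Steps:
r = -36
A(b, W) = -21 - W
(A(-9, 2) - r)**2 = ((-21 - 1*2) - 1*(-36))**2 = ((-21 - 2) + 36)**2 = (-23 + 36)**2 = 13**2 = 169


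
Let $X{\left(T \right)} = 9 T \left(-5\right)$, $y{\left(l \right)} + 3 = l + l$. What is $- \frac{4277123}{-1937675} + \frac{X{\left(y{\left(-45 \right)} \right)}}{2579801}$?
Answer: $\frac{11042235362398}{4998815902675} \approx 2.209$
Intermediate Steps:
$y{\left(l \right)} = -3 + 2 l$ ($y{\left(l \right)} = -3 + \left(l + l\right) = -3 + 2 l$)
$X{\left(T \right)} = - 45 T$
$- \frac{4277123}{-1937675} + \frac{X{\left(y{\left(-45 \right)} \right)}}{2579801} = - \frac{4277123}{-1937675} + \frac{\left(-45\right) \left(-3 + 2 \left(-45\right)\right)}{2579801} = \left(-4277123\right) \left(- \frac{1}{1937675}\right) + - 45 \left(-3 - 90\right) \frac{1}{2579801} = \frac{4277123}{1937675} + \left(-45\right) \left(-93\right) \frac{1}{2579801} = \frac{4277123}{1937675} + 4185 \cdot \frac{1}{2579801} = \frac{4277123}{1937675} + \frac{4185}{2579801} = \frac{11042235362398}{4998815902675}$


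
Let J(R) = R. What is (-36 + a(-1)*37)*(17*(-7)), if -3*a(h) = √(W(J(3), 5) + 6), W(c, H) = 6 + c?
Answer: 4284 + 4403*√15/3 ≈ 9968.3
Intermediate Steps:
a(h) = -√15/3 (a(h) = -√((6 + 3) + 6)/3 = -√(9 + 6)/3 = -√15/3)
(-36 + a(-1)*37)*(17*(-7)) = (-36 - √15/3*37)*(17*(-7)) = (-36 - 37*√15/3)*(-119) = 4284 + 4403*√15/3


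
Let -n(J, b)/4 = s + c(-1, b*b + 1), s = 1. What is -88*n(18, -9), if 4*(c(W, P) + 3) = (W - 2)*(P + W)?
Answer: -22088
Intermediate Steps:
c(W, P) = -3 + (-2 + W)*(P + W)/4 (c(W, P) = -3 + ((W - 2)*(P + W))/4 = -3 + ((-2 + W)*(P + W))/4 = -3 + (-2 + W)*(P + W)/4)
n(J, b) = 8 + 3*b**2 (n(J, b) = -4*(1 + (-3 - (b*b + 1)/2 - 1/2*(-1) + (1/4)*(-1)**2 + (1/4)*(b*b + 1)*(-1))) = -4*(1 + (-3 - (b**2 + 1)/2 + 1/2 + (1/4)*1 + (1/4)*(b**2 + 1)*(-1))) = -4*(1 + (-3 - (1 + b**2)/2 + 1/2 + 1/4 + (1/4)*(1 + b**2)*(-1))) = -4*(1 + (-3 + (-1/2 - b**2/2) + 1/2 + 1/4 + (-1/4 - b**2/4))) = -4*(1 + (-3 - 3*b**2/4)) = -4*(-2 - 3*b**2/4) = 8 + 3*b**2)
-88*n(18, -9) = -88*(8 + 3*(-9)**2) = -88*(8 + 3*81) = -88*(8 + 243) = -88*251 = -22088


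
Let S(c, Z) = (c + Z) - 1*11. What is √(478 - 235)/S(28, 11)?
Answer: 9*√3/28 ≈ 0.55673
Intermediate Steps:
S(c, Z) = -11 + Z + c (S(c, Z) = (Z + c) - 11 = -11 + Z + c)
√(478 - 235)/S(28, 11) = √(478 - 235)/(-11 + 11 + 28) = √243/28 = (9*√3)*(1/28) = 9*√3/28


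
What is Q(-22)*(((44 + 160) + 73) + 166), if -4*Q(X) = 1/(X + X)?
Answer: 443/176 ≈ 2.5170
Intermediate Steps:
Q(X) = -1/(8*X) (Q(X) = -1/(4*(X + X)) = -1/(2*X)/4 = -1/(8*X))
Q(-22)*(((44 + 160) + 73) + 166) = (-1/8/(-22))*(((44 + 160) + 73) + 166) = (-1/8*(-1/22))*((204 + 73) + 166) = (277 + 166)/176 = (1/176)*443 = 443/176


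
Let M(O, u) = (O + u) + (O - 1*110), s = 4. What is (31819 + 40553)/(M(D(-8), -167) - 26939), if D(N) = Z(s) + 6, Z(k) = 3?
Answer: -12062/4533 ≈ -2.6609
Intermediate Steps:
D(N) = 9 (D(N) = 3 + 6 = 9)
M(O, u) = -110 + u + 2*O (M(O, u) = (O + u) + (O - 110) = (O + u) + (-110 + O) = -110 + u + 2*O)
(31819 + 40553)/(M(D(-8), -167) - 26939) = (31819 + 40553)/((-110 - 167 + 2*9) - 26939) = 72372/((-110 - 167 + 18) - 26939) = 72372/(-259 - 26939) = 72372/(-27198) = 72372*(-1/27198) = -12062/4533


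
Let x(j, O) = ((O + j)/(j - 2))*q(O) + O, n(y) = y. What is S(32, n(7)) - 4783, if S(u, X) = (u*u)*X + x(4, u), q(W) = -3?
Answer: 2363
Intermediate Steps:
x(j, O) = O - 3*(O + j)/(-2 + j) (x(j, O) = ((O + j)/(j - 2))*(-3) + O = ((O + j)/(-2 + j))*(-3) + O = -3*(O + j)/(-2 + j) + O = O - 3*(O + j)/(-2 + j))
S(u, X) = -6 - u/2 + X*u² (S(u, X) = (u*u)*X + (-5*u - 3*4 + u*4)/(-2 + 4) = u²*X + (-5*u - 12 + 4*u)/2 = X*u² + (-12 - u)/2 = X*u² + (-6 - u/2) = -6 - u/2 + X*u²)
S(32, n(7)) - 4783 = (-6 - ½*32 + 7*32²) - 4783 = (-6 - 16 + 7*1024) - 4783 = (-6 - 16 + 7168) - 4783 = 7146 - 4783 = 2363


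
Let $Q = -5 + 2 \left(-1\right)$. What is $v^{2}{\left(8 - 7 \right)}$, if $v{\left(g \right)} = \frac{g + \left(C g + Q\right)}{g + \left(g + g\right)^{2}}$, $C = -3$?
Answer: $\frac{81}{25} \approx 3.24$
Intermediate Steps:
$Q = -7$ ($Q = -5 - 2 = -7$)
$v{\left(g \right)} = \frac{-7 - 2 g}{g + 4 g^{2}}$ ($v{\left(g \right)} = \frac{g - \left(7 + 3 g\right)}{g + \left(g + g\right)^{2}} = \frac{g - \left(7 + 3 g\right)}{g + \left(2 g\right)^{2}} = \frac{-7 - 2 g}{g + 4 g^{2}}$)
$v^{2}{\left(8 - 7 \right)} = \left(\frac{-7 - 2 \left(8 - 7\right)}{\left(8 - 7\right) \left(1 + 4 \left(8 - 7\right)\right)}\right)^{2} = \left(\frac{-7 - 2}{1 \left(1 + 4 \cdot 1\right)}\right)^{2} = \left(1 \frac{1}{1 + 4} \left(-7 - 2\right)\right)^{2} = \left(1 \cdot \frac{1}{5} \left(-9\right)\right)^{2} = \left(- \frac{9}{5}\right)^{2} = \frac{81}{25}$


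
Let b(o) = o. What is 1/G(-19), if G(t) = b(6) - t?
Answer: 1/25 ≈ 0.040000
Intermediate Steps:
G(t) = 6 - t
1/G(-19) = 1/(6 - 1*(-19)) = 1/(6 + 19) = 1/25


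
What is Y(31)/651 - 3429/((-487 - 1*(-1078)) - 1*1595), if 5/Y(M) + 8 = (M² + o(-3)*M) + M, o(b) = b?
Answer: 1988965609/582361164 ≈ 3.4153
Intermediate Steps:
Y(M) = 5/(-8 + M² - 2*M) (Y(M) = 5/(-8 + ((M² - 3*M) + M)) = 5/(-8 + (M² - 2*M)) = 5/(-8 + M² - 2*M))
Y(31)/651 - 3429/((-487 - 1*(-1078)) - 1*1595) = (5/(-8 + 31² - 2*31))/651 - 3429/((-487 - 1*(-1078)) - 1*1595) = (5/(-8 + 961 - 62))*(1/651) - 3429/((-487 + 1078) - 1595) = (5/891)*(1/651) - 3429/(591 - 1595) = (5*(1/891))*(1/651) - 3429/(-1004) = (5/891)*(1/651) - 3429*(-1/1004) = 5/580041 + 3429/1004 = 1988965609/582361164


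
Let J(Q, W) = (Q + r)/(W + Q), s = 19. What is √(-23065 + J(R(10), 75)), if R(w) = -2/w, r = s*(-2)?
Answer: I*√3226311374/374 ≈ 151.87*I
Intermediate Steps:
r = -38 (r = 19*(-2) = -38)
J(Q, W) = (-38 + Q)/(Q + W) (J(Q, W) = (Q - 38)/(W + Q) = (-38 + Q)/(Q + W))
√(-23065 + J(R(10), 75)) = √(-23065 + (-38 - 2/10)/(-2/10 + 75)) = √(-23065 + (-38 - 2*⅒)/(-2*⅒ + 75)) = √(-23065 + (-38 - ⅕)/(-⅕ + 75)) = √(-23065 - 191/5/(374/5)) = √(-23065 + (5/374)*(-191/5)) = √(-23065 - 191/374) = √(-8626501/374) = I*√3226311374/374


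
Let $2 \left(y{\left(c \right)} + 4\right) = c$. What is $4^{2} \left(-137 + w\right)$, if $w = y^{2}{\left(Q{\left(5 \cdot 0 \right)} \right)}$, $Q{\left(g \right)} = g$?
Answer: $-1936$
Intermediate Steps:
$y{\left(c \right)} = -4 + \frac{c}{2}$
$w = 16$ ($w = \left(-4 + \frac{5 \cdot 0}{2}\right)^{2} = \left(-4 + \frac{1}{2} \cdot 0\right)^{2} = \left(-4 + 0\right)^{2} = \left(-4\right)^{2} = 16$)
$4^{2} \left(-137 + w\right) = 4^{2} \left(-137 + 16\right) = 16 \left(-121\right) = -1936$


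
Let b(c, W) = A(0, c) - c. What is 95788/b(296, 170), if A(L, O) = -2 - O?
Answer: -4354/27 ≈ -161.26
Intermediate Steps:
b(c, W) = -2 - 2*c (b(c, W) = (-2 - c) - c = -2 - 2*c)
95788/b(296, 170) = 95788/(-2 - 2*296) = 95788/(-2 - 592) = 95788/(-594) = 95788*(-1/594) = -4354/27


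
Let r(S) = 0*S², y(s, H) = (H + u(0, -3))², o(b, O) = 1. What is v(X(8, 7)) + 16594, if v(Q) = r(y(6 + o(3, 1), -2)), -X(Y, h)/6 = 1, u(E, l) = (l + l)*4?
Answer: 16594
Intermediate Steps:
u(E, l) = 8*l (u(E, l) = (2*l)*4 = 8*l)
X(Y, h) = -6 (X(Y, h) = -6*1 = -6)
y(s, H) = (-24 + H)² (y(s, H) = (H + 8*(-3))² = (H - 24)² = (-24 + H)²)
r(S) = 0
v(Q) = 0
v(X(8, 7)) + 16594 = 0 + 16594 = 16594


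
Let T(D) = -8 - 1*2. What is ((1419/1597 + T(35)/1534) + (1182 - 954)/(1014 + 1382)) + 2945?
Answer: 2161506177100/733714501 ≈ 2946.0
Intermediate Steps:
T(D) = -10 (T(D) = -8 - 2 = -10)
((1419/1597 + T(35)/1534) + (1182 - 954)/(1014 + 1382)) + 2945 = ((1419/1597 - 10/1534) + (1182 - 954)/(1014 + 1382)) + 2945 = ((1419*(1/1597) - 10*1/1534) + 228/2396) + 2945 = ((1419/1597 - 5/767) + 228*(1/2396)) + 2945 = (1080388/1224899 + 57/599) + 2945 = 716971655/733714501 + 2945 = 2161506177100/733714501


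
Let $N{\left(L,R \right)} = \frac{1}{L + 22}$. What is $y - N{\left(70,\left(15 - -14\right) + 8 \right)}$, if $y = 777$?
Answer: $\frac{71483}{92} \approx 776.99$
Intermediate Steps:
$N{\left(L,R \right)} = \frac{1}{22 + L}$
$y - N{\left(70,\left(15 - -14\right) + 8 \right)} = 777 - \frac{1}{22 + 70} = 777 - \frac{1}{92} = \frac{71483}{92}$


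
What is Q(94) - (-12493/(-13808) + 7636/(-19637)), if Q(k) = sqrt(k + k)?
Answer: -139887153/271147696 + 2*sqrt(47) ≈ 13.195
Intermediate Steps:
Q(k) = sqrt(2)*sqrt(k) (Q(k) = sqrt(2*k) = sqrt(2)*sqrt(k))
Q(94) - (-12493/(-13808) + 7636/(-19637)) = sqrt(2)*sqrt(94) - (-12493/(-13808) + 7636/(-19637)) = 2*sqrt(47) - (-12493*(-1/13808) + 7636*(-1/19637)) = 2*sqrt(47) - (12493/13808 - 7636/19637) = 2*sqrt(47) - 1*139887153/271147696 = 2*sqrt(47) - 139887153/271147696 = -139887153/271147696 + 2*sqrt(47)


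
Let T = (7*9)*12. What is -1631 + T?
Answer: -875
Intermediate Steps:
T = 756 (T = 63*12 = 756)
-1631 + T = -1631 + 756 = -875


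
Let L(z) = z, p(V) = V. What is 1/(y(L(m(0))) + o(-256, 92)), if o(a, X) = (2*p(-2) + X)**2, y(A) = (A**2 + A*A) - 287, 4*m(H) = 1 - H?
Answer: 8/59657 ≈ 0.00013410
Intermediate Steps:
m(H) = 1/4 - H/4 (m(H) = (1 - H)/4 = 1/4 - H/4)
y(A) = -287 + 2*A**2 (y(A) = (A**2 + A**2) - 287 = 2*A**2 - 287 = -287 + 2*A**2)
o(a, X) = (-4 + X)**2 (o(a, X) = (2*(-2) + X)**2 = (-4 + X)**2)
1/(y(L(m(0))) + o(-256, 92)) = 1/((-287 + 2*(1/4 - 1/4*0)**2) + (-4 + 92)**2) = 1/((-287 + 2*(1/4 + 0)**2) + 88**2) = 1/((-287 + 2*(1/4)**2) + 7744) = 1/((-287 + 2*(1/16)) + 7744) = 1/((-287 + 1/8) + 7744) = 1/(-2295/8 + 7744) = 1/(59657/8) = 8/59657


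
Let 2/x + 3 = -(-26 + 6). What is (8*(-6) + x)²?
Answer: 662596/289 ≈ 2292.7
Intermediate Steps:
x = 2/17 (x = 2/(-3 - (-26 + 6)) = 2/(-3 - 1*(-20)) = 2/(-3 + 20) = 2/17 ≈ 0.11765)
(8*(-6) + x)² = (8*(-6) + 2/17)² = (-48 + 2/17)² = (-814/17)² = 662596/289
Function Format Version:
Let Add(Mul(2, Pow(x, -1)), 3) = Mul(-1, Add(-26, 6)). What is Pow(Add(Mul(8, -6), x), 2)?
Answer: Rational(662596, 289) ≈ 2292.7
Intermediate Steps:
x = Rational(2, 17) (x = Mul(2, Pow(Add(-3, Mul(-1, Add(-26, 6))), -1)) = Mul(2, Pow(Add(-3, Mul(-1, -20)), -1)) = Mul(2, Pow(Add(-3, 20), -1)) = Mul(2, Pow(17, -1)) = Mul(2, Rational(1, 17)) = Rational(2, 17) ≈ 0.11765)
Pow(Add(Mul(8, -6), x), 2) = Pow(Add(Mul(8, -6), Rational(2, 17)), 2) = Pow(Add(-48, Rational(2, 17)), 2) = Pow(Rational(-814, 17), 2) = Rational(662596, 289)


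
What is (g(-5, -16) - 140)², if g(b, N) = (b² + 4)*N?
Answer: 364816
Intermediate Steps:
g(b, N) = N*(4 + b²) (g(b, N) = (4 + b²)*N = N*(4 + b²))
(g(-5, -16) - 140)² = (-16*(4 + (-5)²) - 140)² = (-16*(4 + 25) - 140)² = (-16*29 - 140)² = (-464 - 140)² = (-604)² = 364816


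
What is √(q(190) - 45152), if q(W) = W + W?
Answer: 2*I*√11193 ≈ 211.59*I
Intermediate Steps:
q(W) = 2*W
√(q(190) - 45152) = √(2*190 - 45152) = √(380 - 45152) = √(-44772) = 2*I*√11193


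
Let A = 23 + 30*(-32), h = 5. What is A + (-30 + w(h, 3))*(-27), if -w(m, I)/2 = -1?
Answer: -181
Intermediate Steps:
w(m, I) = 2 (w(m, I) = -2*(-1) = 2)
A = -937 (A = 23 - 960 = -937)
A + (-30 + w(h, 3))*(-27) = -937 + (-30 + 2)*(-27) = -937 - 28*(-27) = -937 + 756 = -181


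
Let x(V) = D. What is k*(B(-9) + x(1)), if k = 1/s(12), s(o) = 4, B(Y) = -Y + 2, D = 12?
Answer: 23/4 ≈ 5.7500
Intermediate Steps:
B(Y) = 2 - Y
x(V) = 12
k = 1/4 ≈ 0.25000
k*(B(-9) + x(1)) = ((2 - 1*(-9)) + 12)/4 = ((2 + 9) + 12)/4 = (11 + 12)/4 = (1/4)*23 = 23/4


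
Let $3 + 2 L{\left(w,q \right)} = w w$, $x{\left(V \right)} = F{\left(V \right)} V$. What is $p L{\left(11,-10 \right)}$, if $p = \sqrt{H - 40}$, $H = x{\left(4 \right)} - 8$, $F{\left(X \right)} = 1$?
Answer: $118 i \sqrt{11} \approx 391.36 i$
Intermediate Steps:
$x{\left(V \right)} = V$ ($x{\left(V \right)} = 1 V = V$)
$H = -4$ ($H = 4 - 8 = -4$)
$L{\left(w,q \right)} = - \frac{3}{2} + \frac{w^{2}}{2}$ ($L{\left(w,q \right)} = - \frac{3}{2} + \frac{w w}{2} = - \frac{3}{2} + \frac{w^{2}}{2}$)
$p = 2 i \sqrt{11}$ ($p = \sqrt{-4 - 40} = \sqrt{-44} = 2 i \sqrt{11} \approx 6.6332 i$)
$p L{\left(11,-10 \right)} = 2 i \sqrt{11} \left(- \frac{3}{2} + \frac{11^{2}}{2}\right) = 2 i \sqrt{11} \left(- \frac{3}{2} + \frac{1}{2} \cdot 121\right) = 2 i \sqrt{11} \left(- \frac{3}{2} + \frac{121}{2}\right) = 2 i \sqrt{11} \cdot 59 = 118 i \sqrt{11}$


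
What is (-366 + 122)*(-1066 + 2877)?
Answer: -441884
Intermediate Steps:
(-366 + 122)*(-1066 + 2877) = -244*1811 = -441884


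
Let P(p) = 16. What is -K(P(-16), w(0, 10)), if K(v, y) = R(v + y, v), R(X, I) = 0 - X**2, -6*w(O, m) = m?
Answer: 1849/9 ≈ 205.44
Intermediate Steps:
w(O, m) = -m/6
R(X, I) = -X**2
K(v, y) = -(v + y)**2
-K(P(-16), w(0, 10)) = -(-1)*(16 - 1/6*10)**2 = -(-1)*(16 - 5/3)**2 = -(-1)*(43/3)**2 = -(-1)*1849/9 = -1*(-1849/9) = 1849/9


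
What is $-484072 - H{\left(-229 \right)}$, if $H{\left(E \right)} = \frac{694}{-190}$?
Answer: $- \frac{45986493}{95} \approx -4.8407 \cdot 10^{5}$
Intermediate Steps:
$H{\left(E \right)} = - \frac{347}{95}$ ($H{\left(E \right)} = 694 \left(- \frac{1}{190}\right) = - \frac{347}{95}$)
$-484072 - H{\left(-229 \right)} = -484072 - - \frac{347}{95} = -484072 + \frac{347}{95} = - \frac{45986493}{95}$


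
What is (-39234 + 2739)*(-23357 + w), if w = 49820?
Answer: -965767185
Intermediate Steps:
(-39234 + 2739)*(-23357 + w) = (-39234 + 2739)*(-23357 + 49820) = -36495*26463 = -965767185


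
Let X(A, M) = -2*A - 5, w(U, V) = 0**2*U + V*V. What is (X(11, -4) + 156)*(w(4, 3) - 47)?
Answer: -4902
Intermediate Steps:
w(U, V) = V**2 (w(U, V) = 0*U + V**2 = 0 + V**2 = V**2)
X(A, M) = -5 - 2*A
(X(11, -4) + 156)*(w(4, 3) - 47) = ((-5 - 2*11) + 156)*(3**2 - 47) = ((-5 - 22) + 156)*(9 - 47) = (-27 + 156)*(-38) = 129*(-38) = -4902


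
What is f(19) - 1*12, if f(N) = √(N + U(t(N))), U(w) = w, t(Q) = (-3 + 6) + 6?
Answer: -12 + 2*√7 ≈ -6.7085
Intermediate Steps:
t(Q) = 9 (t(Q) = 3 + 6 = 9)
f(N) = √(9 + N) (f(N) = √(N + 9) = √(9 + N))
f(19) - 1*12 = √(9 + 19) - 1*12 = √28 - 12 = 2*√7 - 12 = -12 + 2*√7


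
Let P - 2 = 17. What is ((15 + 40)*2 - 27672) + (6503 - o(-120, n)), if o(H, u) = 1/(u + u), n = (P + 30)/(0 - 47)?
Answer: -2063735/98 ≈ -21059.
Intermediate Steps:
P = 19 (P = 2 + 17 = 19)
n = -49/47 (n = (19 + 30)/(0 - 47) = 49/(-47) = 49*(-1/47) = -49/47 ≈ -1.0426)
o(H, u) = 1/(2*u)
((15 + 40)*2 - 27672) + (6503 - o(-120, n)) = ((15 + 40)*2 - 27672) + (6503 - 1/(2*(-49/47))) = (55*2 - 27672) + (6503 - (-47)/(2*49)) = (110 - 27672) + (6503 - 1*(-47/98)) = -27562 + (6503 + 47/98) = -27562 + 637341/98 = -2063735/98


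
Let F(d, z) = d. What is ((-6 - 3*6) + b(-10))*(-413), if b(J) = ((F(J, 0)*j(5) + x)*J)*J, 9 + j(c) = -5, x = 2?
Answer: -5854688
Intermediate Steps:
j(c) = -14 (j(c) = -9 - 5 = -14)
b(J) = J²*(2 - 14*J) (b(J) = ((J*(-14) + 2)*J)*J = ((-14*J + 2)*J)*J = ((2 - 14*J)*J)*J = (J*(2 - 14*J))*J = J²*(2 - 14*J))
((-6 - 3*6) + b(-10))*(-413) = ((-6 - 3*6) + (-10)²*(2 - 14*(-10)))*(-413) = ((-6 - 18) + 100*(2 + 140))*(-413) = (-24 + 100*142)*(-413) = (-24 + 14200)*(-413) = 14176*(-413) = -5854688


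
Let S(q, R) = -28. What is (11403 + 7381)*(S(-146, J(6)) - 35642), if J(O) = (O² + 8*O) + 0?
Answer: -670025280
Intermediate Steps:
J(O) = O² + 8*O
(11403 + 7381)*(S(-146, J(6)) - 35642) = (11403 + 7381)*(-28 - 35642) = 18784*(-35670) = -670025280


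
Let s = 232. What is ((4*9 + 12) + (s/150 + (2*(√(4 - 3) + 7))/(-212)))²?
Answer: 38670435904/15800625 ≈ 2447.4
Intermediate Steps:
((4*9 + 12) + (s/150 + (2*(√(4 - 3) + 7))/(-212)))² = ((4*9 + 12) + (232/150 + (2*(√(4 - 3) + 7))/(-212)))² = ((36 + 12) + (232*(1/150) + (2*(√1 + 7))*(-1/212)))² = (48 + (116/75 + (2*(1 + 7))*(-1/212)))² = (48 + (116/75 + (2*8)*(-1/212)))² = (48 + (116/75 + 16*(-1/212)))² = (48 + (116/75 - 4/53))² = (48 + 5848/3975)² = (196648/3975)² = 38670435904/15800625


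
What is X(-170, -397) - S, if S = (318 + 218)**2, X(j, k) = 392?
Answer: -286904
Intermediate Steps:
S = 287296 (S = 536**2 = 287296)
X(-170, -397) - S = 392 - 1*287296 = 392 - 287296 = -286904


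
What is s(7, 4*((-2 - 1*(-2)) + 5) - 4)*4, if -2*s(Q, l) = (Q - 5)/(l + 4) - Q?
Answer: 69/5 ≈ 13.800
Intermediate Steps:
s(Q, l) = Q/2 - (-5 + Q)/(2*(4 + l)) (s(Q, l) = -((Q - 5)/(l + 4) - Q)/2 = -((-5 + Q)/(4 + l) - Q)/2 = -(-Q + (-5 + Q)/(4 + l))/2 = Q/2 - (-5 + Q)/(2*(4 + l)))
s(7, 4*((-2 - 1*(-2)) + 5) - 4)*4 = ((5 + 3*7 + 7*(4*((-2 - 1*(-2)) + 5) - 4))/(2*(4 + (4*((-2 - 1*(-2)) + 5) - 4))))*4 = ((5 + 21 + 7*(4*((-2 + 2) + 5) - 4))/(2*(4 + (4*((-2 + 2) + 5) - 4))))*4 = ((5 + 21 + 7*(4*(0 + 5) - 4))/(2*(4 + (4*(0 + 5) - 4))))*4 = ((5 + 21 + 7*(4*5 - 4))/(2*(4 + (4*5 - 4))))*4 = ((5 + 21 + 7*(20 - 4))/(2*(4 + (20 - 4))))*4 = ((5 + 21 + 7*16)/(2*(4 + 16)))*4 = ((1/2)*(5 + 21 + 112)/20)*4 = ((1/2)*(1/20)*138)*4 = (69/20)*4 = 69/5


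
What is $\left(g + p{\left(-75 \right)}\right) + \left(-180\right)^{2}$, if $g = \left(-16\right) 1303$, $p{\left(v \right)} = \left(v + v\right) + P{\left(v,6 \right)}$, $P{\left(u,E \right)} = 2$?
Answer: $11404$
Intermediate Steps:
$p{\left(v \right)} = 2 + 2 v$ ($p{\left(v \right)} = \left(v + v\right) + 2 = 2 v + 2 = 2 + 2 v$)
$g = -20848$
$\left(g + p{\left(-75 \right)}\right) + \left(-180\right)^{2} = \left(-20848 + \left(2 + 2 \left(-75\right)\right)\right) + \left(-180\right)^{2} = \left(-20848 + \left(2 - 150\right)\right) + 32400 = \left(-20848 - 148\right) + 32400 = -20996 + 32400 = 11404$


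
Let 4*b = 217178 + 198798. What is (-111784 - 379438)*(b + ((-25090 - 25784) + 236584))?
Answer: -142308978288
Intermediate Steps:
b = 103994 (b = (217178 + 198798)/4 = (¼)*415976 = 103994)
(-111784 - 379438)*(b + ((-25090 - 25784) + 236584)) = (-111784 - 379438)*(103994 + ((-25090 - 25784) + 236584)) = -491222*(103994 + (-50874 + 236584)) = -491222*(103994 + 185710) = -491222*289704 = -142308978288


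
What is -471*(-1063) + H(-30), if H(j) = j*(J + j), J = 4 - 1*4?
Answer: 501573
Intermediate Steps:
J = 0 (J = 4 - 4 = 0)
H(j) = j² (H(j) = j*(0 + j) = j*j = j²)
-471*(-1063) + H(-30) = -471*(-1063) + (-30)² = 500673 + 900 = 501573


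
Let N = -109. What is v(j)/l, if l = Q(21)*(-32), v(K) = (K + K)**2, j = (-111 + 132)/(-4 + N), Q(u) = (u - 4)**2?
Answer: -441/29521928 ≈ -1.4938e-5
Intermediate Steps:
Q(u) = (-4 + u)**2
j = -21/113 (j = (-111 + 132)/(-4 - 109) = 21/(-113) = 21*(-1/113) = -21/113 ≈ -0.18584)
v(K) = 4*K**2 (v(K) = (2*K)**2 = 4*K**2)
l = -9248 (l = (-4 + 21)**2*(-32) = 17**2*(-32) = 289*(-32) = -9248)
v(j)/l = (4*(-21/113)**2)/(-9248) = (4*(441/12769))*(-1/9248) = (1764/12769)*(-1/9248) = -441/29521928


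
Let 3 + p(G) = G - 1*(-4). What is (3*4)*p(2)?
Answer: 36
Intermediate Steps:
p(G) = 1 + G (p(G) = -3 + (G - 1*(-4)) = -3 + (G + 4) = -3 + (4 + G) = 1 + G)
(3*4)*p(2) = (3*4)*(1 + 2) = 12*3 = 36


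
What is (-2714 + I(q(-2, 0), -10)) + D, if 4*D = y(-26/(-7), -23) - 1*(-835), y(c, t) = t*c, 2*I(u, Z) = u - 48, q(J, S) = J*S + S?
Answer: -71417/28 ≈ -2550.6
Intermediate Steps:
q(J, S) = S + J*S
I(u, Z) = -24 + u/2 (I(u, Z) = (u - 48)/2 = (-48 + u)/2 = -24 + u/2)
y(c, t) = c*t
D = 5247/28 (D = (-26/(-7)*(-23) - 1*(-835))/4 = (-26*(-⅐)*(-23) + 835)/4 = ((26/7)*(-23) + 835)/4 = (-598/7 + 835)/4 = (¼)*(5247/7) = 5247/28 ≈ 187.39)
(-2714 + I(q(-2, 0), -10)) + D = (-2714 + (-24 + (0*(1 - 2))/2)) + 5247/28 = (-2714 + (-24 + (0*(-1))/2)) + 5247/28 = (-2714 + (-24 + (½)*0)) + 5247/28 = (-2714 + (-24 + 0)) + 5247/28 = (-2714 - 24) + 5247/28 = -2738 + 5247/28 = -71417/28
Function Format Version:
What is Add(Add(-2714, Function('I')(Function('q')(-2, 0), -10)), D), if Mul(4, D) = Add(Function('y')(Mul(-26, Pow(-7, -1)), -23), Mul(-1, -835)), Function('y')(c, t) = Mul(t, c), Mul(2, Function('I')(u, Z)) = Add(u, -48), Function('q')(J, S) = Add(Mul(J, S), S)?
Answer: Rational(-71417, 28) ≈ -2550.6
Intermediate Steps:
Function('q')(J, S) = Add(S, Mul(J, S))
Function('I')(u, Z) = Add(-24, Mul(Rational(1, 2), u)) (Function('I')(u, Z) = Mul(Rational(1, 2), Add(u, -48)) = Mul(Rational(1, 2), Add(-48, u)) = Add(-24, Mul(Rational(1, 2), u)))
Function('y')(c, t) = Mul(c, t)
D = Rational(5247, 28) (D = Mul(Rational(1, 4), Add(Mul(Mul(-26, Pow(-7, -1)), -23), Mul(-1, -835))) = Mul(Rational(1, 4), Add(Mul(Mul(-26, Rational(-1, 7)), -23), 835)) = Mul(Rational(1, 4), Add(Mul(Rational(26, 7), -23), 835)) = Mul(Rational(1, 4), Add(Rational(-598, 7), 835)) = Mul(Rational(1, 4), Rational(5247, 7)) = Rational(5247, 28) ≈ 187.39)
Add(Add(-2714, Function('I')(Function('q')(-2, 0), -10)), D) = Add(Add(-2714, Add(-24, Mul(Rational(1, 2), Mul(0, Add(1, -2))))), Rational(5247, 28)) = Add(Add(-2714, Add(-24, Mul(Rational(1, 2), Mul(0, -1)))), Rational(5247, 28)) = Add(Add(-2714, Add(-24, Mul(Rational(1, 2), 0))), Rational(5247, 28)) = Add(Add(-2714, Add(-24, 0)), Rational(5247, 28)) = Add(Add(-2714, -24), Rational(5247, 28)) = Add(-2738, Rational(5247, 28)) = Rational(-71417, 28)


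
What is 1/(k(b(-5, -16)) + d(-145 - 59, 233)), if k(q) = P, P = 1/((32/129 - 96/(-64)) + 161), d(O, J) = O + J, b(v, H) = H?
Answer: 41989/1217939 ≈ 0.034475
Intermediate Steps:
d(O, J) = J + O
P = 258/41989 (P = 1/((32*(1/129) - 96*(-1/64)) + 161) = 1/((32/129 + 3/2) + 161) = 1/(451/258 + 161) = 1/(41989/258) = 258/41989 ≈ 0.0061445)
k(q) = 258/41989
1/(k(b(-5, -16)) + d(-145 - 59, 233)) = 1/(258/41989 + (233 + (-145 - 59))) = 1/(258/41989 + (233 - 204)) = 1/(258/41989 + 29) = 1/(1217939/41989) = 41989/1217939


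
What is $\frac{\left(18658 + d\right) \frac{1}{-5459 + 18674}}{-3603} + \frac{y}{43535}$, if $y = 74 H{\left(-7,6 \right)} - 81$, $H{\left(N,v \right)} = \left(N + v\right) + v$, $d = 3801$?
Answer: $\frac{2556518168}{414572007015} \approx 0.0061666$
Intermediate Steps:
$H{\left(N,v \right)} = N + 2 v$
$y = 289$ ($y = 74 \left(-7 + 2 \cdot 6\right) - 81 = 74 \left(-7 + 12\right) - 81 = 74 \cdot 5 - 81 = 370 - 81 = 289$)
$\frac{\left(18658 + d\right) \frac{1}{-5459 + 18674}}{-3603} + \frac{y}{43535} = \frac{\left(18658 + 3801\right) \frac{1}{-5459 + 18674}}{-3603} + \frac{289}{43535} = \frac{22459}{13215} \left(- \frac{1}{3603}\right) + 289 \cdot \frac{1}{43535} = 22459 \cdot \frac{1}{13215} \left(- \frac{1}{3603}\right) + \frac{289}{43535} = \frac{22459}{13215} \left(- \frac{1}{3603}\right) + \frac{289}{43535} = - \frac{22459}{47613645} + \frac{289}{43535} = \frac{2556518168}{414572007015}$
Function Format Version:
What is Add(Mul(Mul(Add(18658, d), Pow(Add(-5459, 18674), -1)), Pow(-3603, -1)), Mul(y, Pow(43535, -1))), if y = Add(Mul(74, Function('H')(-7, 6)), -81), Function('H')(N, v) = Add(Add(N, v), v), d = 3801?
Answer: Rational(2556518168, 414572007015) ≈ 0.0061666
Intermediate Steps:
Function('H')(N, v) = Add(N, Mul(2, v))
y = 289 (y = Add(Mul(74, Add(-7, Mul(2, 6))), -81) = Add(Mul(74, Add(-7, 12)), -81) = Add(Mul(74, 5), -81) = Add(370, -81) = 289)
Add(Mul(Mul(Add(18658, d), Pow(Add(-5459, 18674), -1)), Pow(-3603, -1)), Mul(y, Pow(43535, -1))) = Add(Mul(Mul(Add(18658, 3801), Pow(Add(-5459, 18674), -1)), Pow(-3603, -1)), Mul(289, Pow(43535, -1))) = Add(Mul(Mul(22459, Pow(13215, -1)), Rational(-1, 3603)), Mul(289, Rational(1, 43535))) = Add(Mul(Mul(22459, Rational(1, 13215)), Rational(-1, 3603)), Rational(289, 43535)) = Add(Mul(Rational(22459, 13215), Rational(-1, 3603)), Rational(289, 43535)) = Add(Rational(-22459, 47613645), Rational(289, 43535)) = Rational(2556518168, 414572007015)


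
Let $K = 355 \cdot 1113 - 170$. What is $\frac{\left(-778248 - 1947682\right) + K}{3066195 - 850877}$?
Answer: $- \frac{2330985}{2215318} \approx -1.0522$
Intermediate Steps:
$K = 394945$ ($K = 395115 - 170 = 394945$)
$\frac{\left(-778248 - 1947682\right) + K}{3066195 - 850877} = \frac{\left(-778248 - 1947682\right) + 394945}{3066195 - 850877} = \frac{-2725930 + 394945}{2215318} = \left(-2330985\right) \frac{1}{2215318} = - \frac{2330985}{2215318}$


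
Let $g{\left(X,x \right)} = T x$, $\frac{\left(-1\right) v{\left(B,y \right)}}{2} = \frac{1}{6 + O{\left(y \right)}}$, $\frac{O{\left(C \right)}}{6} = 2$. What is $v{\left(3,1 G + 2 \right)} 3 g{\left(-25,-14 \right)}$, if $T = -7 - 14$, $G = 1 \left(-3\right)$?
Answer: $-98$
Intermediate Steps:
$O{\left(C \right)} = 12$ ($O{\left(C \right)} = 6 \cdot 2 = 12$)
$G = -3$
$v{\left(B,y \right)} = - \frac{1}{9}$ ($v{\left(B,y \right)} = - \frac{2}{6 + 12} = - \frac{2}{18} = \left(-2\right) \frac{1}{18} = - \frac{1}{9}$)
$T = -21$ ($T = -7 - 14 = -21$)
$g{\left(X,x \right)} = - 21 x$
$v{\left(3,1 G + 2 \right)} 3 g{\left(-25,-14 \right)} = \left(- \frac{1}{9}\right) 3 \left(\left(-21\right) \left(-14\right)\right) = \left(- \frac{1}{3}\right) 294 = -98$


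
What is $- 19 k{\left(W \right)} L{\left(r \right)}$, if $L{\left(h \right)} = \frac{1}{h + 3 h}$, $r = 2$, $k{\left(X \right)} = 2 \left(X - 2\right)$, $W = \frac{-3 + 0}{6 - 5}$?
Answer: $\frac{95}{4} \approx 23.75$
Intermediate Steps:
$W = -3$ ($W = - \frac{3}{1} = \left(-3\right) 1 = -3$)
$k{\left(X \right)} = -4 + 2 X$ ($k{\left(X \right)} = 2 \left(-2 + X\right) = -4 + 2 X$)
$L{\left(h \right)} = \frac{1}{4 h}$
$- 19 k{\left(W \right)} L{\left(r \right)} = - 19 \left(-4 + 2 \left(-3\right)\right) \frac{1}{4 \cdot 2} = - 19 \left(-4 - 6\right) \frac{1}{4} \cdot \frac{1}{2} = \left(-19\right) \left(-10\right) \frac{1}{8} = 190 \cdot \frac{1}{8} = \frac{95}{4}$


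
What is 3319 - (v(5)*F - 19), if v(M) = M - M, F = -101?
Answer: 3338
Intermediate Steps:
v(M) = 0
3319 - (v(5)*F - 19) = 3319 - (0*(-101) - 19) = 3319 - (0 - 19) = 3319 - 1*(-19) = 3319 + 19 = 3338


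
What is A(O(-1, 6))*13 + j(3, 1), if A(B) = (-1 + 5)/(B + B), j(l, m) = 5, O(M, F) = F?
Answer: 28/3 ≈ 9.3333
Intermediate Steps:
A(B) = 2/B (A(B) = 4/((2*B)) = 4*(1/(2*B)) = 2/B)
A(O(-1, 6))*13 + j(3, 1) = (2/6)*13 + 5 = (2*(⅙))*13 + 5 = (⅓)*13 + 5 = 13/3 + 5 = 28/3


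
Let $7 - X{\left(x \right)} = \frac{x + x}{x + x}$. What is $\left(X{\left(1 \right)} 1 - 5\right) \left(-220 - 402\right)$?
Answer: $-622$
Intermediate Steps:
$X{\left(x \right)} = 6$ ($X{\left(x \right)} = 7 - \frac{x + x}{x + x} = 7 - \frac{2 x}{2 x} = 7 - 2 x \frac{1}{2 x} = 7 - 1 = 6$)
$\left(X{\left(1 \right)} 1 - 5\right) \left(-220 - 402\right) = \left(6 \cdot 1 - 5\right) \left(-220 - 402\right) = \left(6 - 5\right) \left(-220 - 402\right) = \left(6 - 5\right) \left(-622\right) = 1 \left(-622\right) = -622$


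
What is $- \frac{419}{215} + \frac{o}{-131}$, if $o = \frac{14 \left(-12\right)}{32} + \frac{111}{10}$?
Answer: $- \frac{224587}{112660} \approx -1.9935$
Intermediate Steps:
$o = \frac{117}{20}$ ($o = \left(-168\right) \frac{1}{32} + 111 \cdot \frac{1}{10} = - \frac{21}{4} + \frac{111}{10} = \frac{117}{20} \approx 5.85$)
$- \frac{419}{215} + \frac{o}{-131} = - \frac{419}{215} + \frac{117}{20 \left(-131\right)} = \left(-419\right) \frac{1}{215} + \frac{117}{20} \left(- \frac{1}{131}\right) = - \frac{419}{215} - \frac{117}{2620} = - \frac{224587}{112660}$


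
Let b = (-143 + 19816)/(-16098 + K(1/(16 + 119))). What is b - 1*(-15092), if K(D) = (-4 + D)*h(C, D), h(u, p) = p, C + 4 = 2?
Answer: 4427431860763/293386589 ≈ 15091.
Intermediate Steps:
C = -2 (C = -4 + 2 = -2)
K(D) = D*(-4 + D) (K(D) = (-4 + D)*D = D*(-4 + D))
b = -358540425/293386589 (b = (-143 + 19816)/(-16098 + (-4 + 1/(16 + 119))/(16 + 119)) = 19673/(-16098 + (-4 + 1/135)/135) = 19673/(-16098 + (1/135)*(-539/135)) = 19673/(-16098 - 539/18225) = 19673/(-293386589/18225) = 19673*(-18225/293386589) = -358540425/293386589 ≈ -1.2221)
b - 1*(-15092) = -358540425/293386589 - 1*(-15092) = -358540425/293386589 + 15092 = 4427431860763/293386589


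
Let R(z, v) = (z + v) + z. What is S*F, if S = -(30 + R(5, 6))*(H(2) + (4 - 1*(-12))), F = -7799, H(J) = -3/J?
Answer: 5201933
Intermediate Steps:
R(z, v) = v + 2*z (R(z, v) = (v + z) + z = v + 2*z)
S = -667 (S = -(30 + (6 + 2*5))*(-3/2 + (4 - 1*(-12))) = -(30 + (6 + 10))*(-3*½ + (4 + 12)) = -(30 + 16)*(-3/2 + 16) = -46*29/2 = -1*667 = -667)
S*F = -667*(-7799) = 5201933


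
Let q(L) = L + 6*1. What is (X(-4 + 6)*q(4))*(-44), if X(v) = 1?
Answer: -440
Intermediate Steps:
q(L) = 6 + L (q(L) = L + 6 = 6 + L)
(X(-4 + 6)*q(4))*(-44) = (1*(6 + 4))*(-44) = (1*10)*(-44) = 10*(-44) = -440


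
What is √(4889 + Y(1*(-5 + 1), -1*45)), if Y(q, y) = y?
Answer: 2*√1211 ≈ 69.599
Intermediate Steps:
√(4889 + Y(1*(-5 + 1), -1*45)) = √(4889 - 1*45) = √(4889 - 45) = √4844 = 2*√1211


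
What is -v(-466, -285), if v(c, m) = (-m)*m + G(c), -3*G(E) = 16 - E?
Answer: 244157/3 ≈ 81386.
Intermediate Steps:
G(E) = -16/3 + E/3 (G(E) = -(16 - E)/3 = -16/3 + E/3)
v(c, m) = -16/3 - m² + c/3 (v(c, m) = (-m)*m + (-16/3 + c/3) = -m² + (-16/3 + c/3) = -16/3 - m² + c/3)
-v(-466, -285) = -(-16/3 - 1*(-285)² + (⅓)*(-466)) = -(-16/3 - 1*81225 - 466/3) = -(-16/3 - 81225 - 466/3) = -1*(-244157/3) = 244157/3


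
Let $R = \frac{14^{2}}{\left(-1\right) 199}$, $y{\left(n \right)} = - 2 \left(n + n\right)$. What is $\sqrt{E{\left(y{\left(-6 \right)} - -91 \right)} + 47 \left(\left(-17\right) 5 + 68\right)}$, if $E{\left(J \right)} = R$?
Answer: $\frac{i \sqrt{31680203}}{199} \approx 28.284 i$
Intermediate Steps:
$y{\left(n \right)} = - 4 n$ ($y{\left(n \right)} = - 2 \cdot 2 n = - 4 n$)
$R = - \frac{196}{199}$ ($R = \frac{196}{-199} = 196 \left(- \frac{1}{199}\right) = - \frac{196}{199} \approx -0.98492$)
$E{\left(J \right)} = - \frac{196}{199}$
$\sqrt{E{\left(y{\left(-6 \right)} - -91 \right)} + 47 \left(\left(-17\right) 5 + 68\right)} = \sqrt{- \frac{196}{199} + 47 \left(\left(-17\right) 5 + 68\right)} = \sqrt{- \frac{196}{199} + 47 \left(-85 + 68\right)} = \sqrt{- \frac{196}{199} + 47 \left(-17\right)} = \sqrt{- \frac{196}{199} - 799} = \sqrt{- \frac{159197}{199}} = \frac{i \sqrt{31680203}}{199}$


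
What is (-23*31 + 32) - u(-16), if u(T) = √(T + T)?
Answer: -681 - 4*I*√2 ≈ -681.0 - 5.6569*I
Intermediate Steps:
u(T) = √2*√T (u(T) = √(2*T) = √2*√T)
(-23*31 + 32) - u(-16) = (-23*31 + 32) - √2*√(-16) = (-713 + 32) - √2*4*I = -681 - 4*I*√2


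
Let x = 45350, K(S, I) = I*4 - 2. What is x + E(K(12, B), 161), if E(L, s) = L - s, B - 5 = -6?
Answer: 45183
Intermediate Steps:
B = -1 (B = 5 - 6 = -1)
K(S, I) = -2 + 4*I (K(S, I) = 4*I - 2 = -2 + 4*I)
x + E(K(12, B), 161) = 45350 + ((-2 + 4*(-1)) - 1*161) = 45350 + ((-2 - 4) - 161) = 45350 + (-6 - 161) = 45350 - 167 = 45183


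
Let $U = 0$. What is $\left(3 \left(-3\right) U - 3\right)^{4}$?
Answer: $81$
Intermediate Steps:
$\left(3 \left(-3\right) U - 3\right)^{4} = \left(3 \left(-3\right) 0 - 3\right)^{4} = \left(\left(-9\right) 0 - 3\right)^{4} = \left(0 - 3\right)^{4} = \left(-3\right)^{4} = 81$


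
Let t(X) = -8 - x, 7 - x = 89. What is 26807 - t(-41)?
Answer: 26733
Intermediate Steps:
x = -82 (x = 7 - 1*89 = 7 - 89 = -82)
t(X) = 74 (t(X) = -8 - 1*(-82) = -8 + 82 = 74)
26807 - t(-41) = 26807 - 1*74 = 26807 - 74 = 26733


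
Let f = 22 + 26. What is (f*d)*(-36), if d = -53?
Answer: 91584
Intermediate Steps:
f = 48
(f*d)*(-36) = (48*(-53))*(-36) = -2544*(-36) = 91584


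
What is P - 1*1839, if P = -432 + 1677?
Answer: -594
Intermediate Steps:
P = 1245
P - 1*1839 = 1245 - 1*1839 = 1245 - 1839 = -594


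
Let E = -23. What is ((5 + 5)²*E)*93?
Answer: -213900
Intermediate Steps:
((5 + 5)²*E)*93 = ((5 + 5)²*(-23))*93 = (10²*(-23))*93 = (100*(-23))*93 = -2300*93 = -213900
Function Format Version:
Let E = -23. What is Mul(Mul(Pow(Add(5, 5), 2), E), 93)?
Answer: -213900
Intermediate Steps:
Mul(Mul(Pow(Add(5, 5), 2), E), 93) = Mul(Mul(Pow(Add(5, 5), 2), -23), 93) = Mul(Mul(Pow(10, 2), -23), 93) = Mul(Mul(100, -23), 93) = Mul(-2300, 93) = -213900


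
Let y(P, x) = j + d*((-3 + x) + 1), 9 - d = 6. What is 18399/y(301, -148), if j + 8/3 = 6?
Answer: -55197/1340 ≈ -41.192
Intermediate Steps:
j = 10/3 (j = -8/3 + 6 = 10/3 ≈ 3.3333)
d = 3 (d = 9 - 1*6 = 9 - 6 = 3)
y(P, x) = -8/3 + 3*x (y(P, x) = 10/3 + 3*((-3 + x) + 1) = 10/3 + 3*(-2 + x) = 10/3 + (-6 + 3*x) = -8/3 + 3*x)
18399/y(301, -148) = 18399/(-8/3 + 3*(-148)) = 18399/(-8/3 - 444) = 18399/(-1340/3) = 18399*(-3/1340) = -55197/1340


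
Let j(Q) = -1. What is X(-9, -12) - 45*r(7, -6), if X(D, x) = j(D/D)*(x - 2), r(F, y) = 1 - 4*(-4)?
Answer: -751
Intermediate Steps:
r(F, y) = 17 (r(F, y) = 1 + 16 = 17)
X(D, x) = 2 - x (X(D, x) = -(x - 2) = -(-2 + x) = 2 - x)
X(-9, -12) - 45*r(7, -6) = (2 - 1*(-12)) - 45*17 = (2 + 12) - 765 = 14 - 765 = -751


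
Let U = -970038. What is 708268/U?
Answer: -354134/485019 ≈ -0.73014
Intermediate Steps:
708268/U = 708268/(-970038) = 708268*(-1/970038) = -354134/485019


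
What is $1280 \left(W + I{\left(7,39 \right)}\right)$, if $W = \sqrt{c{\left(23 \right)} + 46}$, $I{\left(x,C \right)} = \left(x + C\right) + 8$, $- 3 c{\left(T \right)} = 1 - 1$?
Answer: $69120 + 1280 \sqrt{46} \approx 77801.0$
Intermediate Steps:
$c{\left(T \right)} = 0$ ($c{\left(T \right)} = - \frac{1 - 1}{3} = \left(- \frac{1}{3}\right) 0 = 0$)
$I{\left(x,C \right)} = 8 + C + x$ ($I{\left(x,C \right)} = \left(C + x\right) + 8 = 8 + C + x$)
$W = \sqrt{46}$ ($W = \sqrt{0 + 46} = \sqrt{46} \approx 6.7823$)
$1280 \left(W + I{\left(7,39 \right)}\right) = 1280 \left(\sqrt{46} + \left(8 + 39 + 7\right)\right) = 1280 \left(\sqrt{46} + 54\right) = 1280 \left(54 + \sqrt{46}\right) = 69120 + 1280 \sqrt{46}$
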